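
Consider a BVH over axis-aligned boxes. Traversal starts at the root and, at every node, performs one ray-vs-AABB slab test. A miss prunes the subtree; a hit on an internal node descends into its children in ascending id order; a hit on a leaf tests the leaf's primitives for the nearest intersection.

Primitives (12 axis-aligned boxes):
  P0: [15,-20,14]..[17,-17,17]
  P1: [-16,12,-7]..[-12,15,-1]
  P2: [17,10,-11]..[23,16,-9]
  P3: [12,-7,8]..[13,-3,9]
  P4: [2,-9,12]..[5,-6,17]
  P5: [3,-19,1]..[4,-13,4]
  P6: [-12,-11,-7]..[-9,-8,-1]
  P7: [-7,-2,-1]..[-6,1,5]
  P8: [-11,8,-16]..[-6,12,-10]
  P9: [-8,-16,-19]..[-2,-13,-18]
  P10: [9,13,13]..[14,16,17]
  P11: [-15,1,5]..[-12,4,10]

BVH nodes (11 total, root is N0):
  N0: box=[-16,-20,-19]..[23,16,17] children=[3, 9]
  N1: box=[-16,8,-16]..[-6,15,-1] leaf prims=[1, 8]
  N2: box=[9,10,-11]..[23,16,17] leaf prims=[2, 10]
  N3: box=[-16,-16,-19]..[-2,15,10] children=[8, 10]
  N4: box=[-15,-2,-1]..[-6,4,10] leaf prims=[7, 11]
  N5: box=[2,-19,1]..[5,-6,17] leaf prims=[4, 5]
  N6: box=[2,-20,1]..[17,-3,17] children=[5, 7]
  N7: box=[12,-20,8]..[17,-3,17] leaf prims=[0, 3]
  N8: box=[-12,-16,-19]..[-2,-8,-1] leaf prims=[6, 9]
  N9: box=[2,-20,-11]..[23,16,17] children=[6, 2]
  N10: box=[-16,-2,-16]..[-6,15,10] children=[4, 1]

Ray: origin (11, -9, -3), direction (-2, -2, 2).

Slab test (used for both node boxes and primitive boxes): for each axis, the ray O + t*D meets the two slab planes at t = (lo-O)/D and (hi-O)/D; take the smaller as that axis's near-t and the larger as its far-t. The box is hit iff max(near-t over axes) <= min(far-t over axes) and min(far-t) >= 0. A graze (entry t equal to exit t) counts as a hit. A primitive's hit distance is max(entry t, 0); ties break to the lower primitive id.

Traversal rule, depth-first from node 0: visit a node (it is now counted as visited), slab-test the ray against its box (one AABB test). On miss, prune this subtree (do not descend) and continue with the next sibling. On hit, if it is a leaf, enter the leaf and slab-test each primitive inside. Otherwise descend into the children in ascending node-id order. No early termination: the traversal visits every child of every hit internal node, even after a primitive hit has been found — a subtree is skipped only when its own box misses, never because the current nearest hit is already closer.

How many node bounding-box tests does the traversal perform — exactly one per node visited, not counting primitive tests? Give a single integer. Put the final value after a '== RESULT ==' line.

Walk:
N0 x:[-6,27/2] y:[-25/2,11/2] z:[-8,10] -> hit [-6,11/2], descend [3, 9]
  N3 x:[13/2,27/2] y:[-12,7/2] z:[-8,13/2] -> miss, prune
  N9 x:[-6,9/2] y:[-25/2,11/2] z:[-4,10] -> hit [-4,9/2], descend [2, 6]
    N2 x:[-6,1] y:[-25/2,-19/2] z:[-4,10] -> miss, prune
    N6 x:[-3,9/2] y:[-3,11/2] z:[2,10] -> hit [2,9/2], descend [5, 7]
      N5 x:[3,9/2] y:[-3/2,5] z:[2,10] -> hit [3,9/2] leaf, test {P4(miss), P5@t=7/2}
      N7 x:[-3,-1/2] y:[-3,11/2] z:[11/2,10] -> miss, prune

Summary -> nodes [0, 3, 9, 2, 6, 5, 7]; box-tests=7; leaf-entries=1; first=P5

== RESULT ==
7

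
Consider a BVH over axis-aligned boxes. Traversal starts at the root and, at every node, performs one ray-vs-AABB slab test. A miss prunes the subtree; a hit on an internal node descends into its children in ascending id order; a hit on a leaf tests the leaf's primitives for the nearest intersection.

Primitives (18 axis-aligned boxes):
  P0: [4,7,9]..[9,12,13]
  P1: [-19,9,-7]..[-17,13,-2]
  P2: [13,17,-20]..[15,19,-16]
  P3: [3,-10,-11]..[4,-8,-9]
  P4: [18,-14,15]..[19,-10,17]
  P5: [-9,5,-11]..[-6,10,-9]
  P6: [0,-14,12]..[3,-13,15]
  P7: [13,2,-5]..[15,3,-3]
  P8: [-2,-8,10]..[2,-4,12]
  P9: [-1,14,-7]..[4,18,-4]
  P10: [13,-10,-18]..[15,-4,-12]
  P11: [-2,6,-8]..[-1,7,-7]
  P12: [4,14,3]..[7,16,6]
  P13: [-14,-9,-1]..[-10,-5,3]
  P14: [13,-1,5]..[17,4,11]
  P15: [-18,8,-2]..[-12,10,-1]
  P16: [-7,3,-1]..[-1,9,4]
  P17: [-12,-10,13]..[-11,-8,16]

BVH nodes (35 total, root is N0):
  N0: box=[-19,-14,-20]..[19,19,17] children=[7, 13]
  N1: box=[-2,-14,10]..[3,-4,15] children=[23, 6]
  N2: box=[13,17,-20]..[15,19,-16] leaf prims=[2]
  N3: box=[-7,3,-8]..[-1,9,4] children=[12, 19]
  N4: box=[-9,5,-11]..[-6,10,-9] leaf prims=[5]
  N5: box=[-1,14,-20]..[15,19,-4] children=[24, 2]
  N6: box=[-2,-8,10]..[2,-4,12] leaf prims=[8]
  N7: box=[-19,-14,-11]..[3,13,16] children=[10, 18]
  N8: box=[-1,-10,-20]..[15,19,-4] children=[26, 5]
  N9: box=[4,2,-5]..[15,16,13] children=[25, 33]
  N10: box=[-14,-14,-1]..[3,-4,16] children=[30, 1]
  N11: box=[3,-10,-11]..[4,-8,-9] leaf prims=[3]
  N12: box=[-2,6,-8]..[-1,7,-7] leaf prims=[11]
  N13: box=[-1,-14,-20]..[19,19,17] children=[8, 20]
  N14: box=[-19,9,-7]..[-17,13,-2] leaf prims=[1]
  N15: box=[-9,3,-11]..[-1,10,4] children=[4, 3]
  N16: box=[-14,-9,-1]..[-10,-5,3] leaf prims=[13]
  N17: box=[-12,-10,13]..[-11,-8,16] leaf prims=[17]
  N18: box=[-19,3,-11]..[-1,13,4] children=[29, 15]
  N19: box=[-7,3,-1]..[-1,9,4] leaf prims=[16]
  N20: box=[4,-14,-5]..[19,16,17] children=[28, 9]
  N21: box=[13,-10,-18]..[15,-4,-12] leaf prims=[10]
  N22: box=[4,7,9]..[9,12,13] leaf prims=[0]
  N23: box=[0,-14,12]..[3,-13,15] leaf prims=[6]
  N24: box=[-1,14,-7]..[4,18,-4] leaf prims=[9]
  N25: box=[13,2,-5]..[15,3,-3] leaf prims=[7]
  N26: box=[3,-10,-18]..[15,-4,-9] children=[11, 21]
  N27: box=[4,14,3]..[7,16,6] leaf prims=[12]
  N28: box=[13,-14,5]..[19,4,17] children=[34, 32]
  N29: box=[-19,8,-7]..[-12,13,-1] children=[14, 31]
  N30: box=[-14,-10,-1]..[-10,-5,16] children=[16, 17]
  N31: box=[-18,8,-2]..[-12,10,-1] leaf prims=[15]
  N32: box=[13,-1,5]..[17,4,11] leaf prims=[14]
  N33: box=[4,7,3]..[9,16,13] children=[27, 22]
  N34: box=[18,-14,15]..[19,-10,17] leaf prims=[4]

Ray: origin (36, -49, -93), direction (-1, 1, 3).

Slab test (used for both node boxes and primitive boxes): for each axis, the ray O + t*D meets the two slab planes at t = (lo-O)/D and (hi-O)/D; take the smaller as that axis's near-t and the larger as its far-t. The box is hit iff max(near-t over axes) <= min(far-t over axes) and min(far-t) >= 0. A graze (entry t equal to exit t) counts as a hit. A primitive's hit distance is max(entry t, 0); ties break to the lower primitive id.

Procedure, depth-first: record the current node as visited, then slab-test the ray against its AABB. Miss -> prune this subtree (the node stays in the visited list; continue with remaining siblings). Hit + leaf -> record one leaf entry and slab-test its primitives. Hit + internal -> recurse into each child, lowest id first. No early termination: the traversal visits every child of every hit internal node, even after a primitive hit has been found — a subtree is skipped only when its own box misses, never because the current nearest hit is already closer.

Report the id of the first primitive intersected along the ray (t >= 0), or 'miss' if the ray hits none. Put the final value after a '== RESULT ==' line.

Traverse from the root:
N0 x:[17,55] y:[35,68] z:[73/3,110/3] -> hit [35,110/3], descend [7, 13]
  N7 x:[33,55] y:[35,62] z:[82/3,109/3] -> hit [35,109/3], descend [10, 18]
    N10 x:[33,50] y:[35,45] z:[92/3,109/3] -> hit [35,109/3], descend [1, 30]
      N1 x:[33,38] y:[35,45] z:[103/3,36] -> hit [35,36], descend [6, 23]
        N6 x:[34,38] y:[41,45] z:[103/3,35] -> miss, prune
        N23 x:[33,36] y:[35,36] z:[35,36] -> hit [35,36] leaf, test {P6@t=35}
      N30 x:[46,50] y:[39,44] z:[92/3,109/3] -> miss, prune
    N18 x:[37,55] y:[52,62] z:[82/3,97/3] -> miss, prune
  N13 x:[17,37] y:[35,68] z:[73/3,110/3] -> hit [35,110/3], descend [8, 20]
    N8 x:[21,37] y:[39,68] z:[73/3,89/3] -> miss, prune
    N20 x:[17,32] y:[35,65] z:[88/3,110/3] -> miss, prune

order=[0, 7, 10, 1, 6, 23, 30, 18, 13, 8, 20]  |boxes|=11  |leaves|=1  hit=P6

== RESULT ==
6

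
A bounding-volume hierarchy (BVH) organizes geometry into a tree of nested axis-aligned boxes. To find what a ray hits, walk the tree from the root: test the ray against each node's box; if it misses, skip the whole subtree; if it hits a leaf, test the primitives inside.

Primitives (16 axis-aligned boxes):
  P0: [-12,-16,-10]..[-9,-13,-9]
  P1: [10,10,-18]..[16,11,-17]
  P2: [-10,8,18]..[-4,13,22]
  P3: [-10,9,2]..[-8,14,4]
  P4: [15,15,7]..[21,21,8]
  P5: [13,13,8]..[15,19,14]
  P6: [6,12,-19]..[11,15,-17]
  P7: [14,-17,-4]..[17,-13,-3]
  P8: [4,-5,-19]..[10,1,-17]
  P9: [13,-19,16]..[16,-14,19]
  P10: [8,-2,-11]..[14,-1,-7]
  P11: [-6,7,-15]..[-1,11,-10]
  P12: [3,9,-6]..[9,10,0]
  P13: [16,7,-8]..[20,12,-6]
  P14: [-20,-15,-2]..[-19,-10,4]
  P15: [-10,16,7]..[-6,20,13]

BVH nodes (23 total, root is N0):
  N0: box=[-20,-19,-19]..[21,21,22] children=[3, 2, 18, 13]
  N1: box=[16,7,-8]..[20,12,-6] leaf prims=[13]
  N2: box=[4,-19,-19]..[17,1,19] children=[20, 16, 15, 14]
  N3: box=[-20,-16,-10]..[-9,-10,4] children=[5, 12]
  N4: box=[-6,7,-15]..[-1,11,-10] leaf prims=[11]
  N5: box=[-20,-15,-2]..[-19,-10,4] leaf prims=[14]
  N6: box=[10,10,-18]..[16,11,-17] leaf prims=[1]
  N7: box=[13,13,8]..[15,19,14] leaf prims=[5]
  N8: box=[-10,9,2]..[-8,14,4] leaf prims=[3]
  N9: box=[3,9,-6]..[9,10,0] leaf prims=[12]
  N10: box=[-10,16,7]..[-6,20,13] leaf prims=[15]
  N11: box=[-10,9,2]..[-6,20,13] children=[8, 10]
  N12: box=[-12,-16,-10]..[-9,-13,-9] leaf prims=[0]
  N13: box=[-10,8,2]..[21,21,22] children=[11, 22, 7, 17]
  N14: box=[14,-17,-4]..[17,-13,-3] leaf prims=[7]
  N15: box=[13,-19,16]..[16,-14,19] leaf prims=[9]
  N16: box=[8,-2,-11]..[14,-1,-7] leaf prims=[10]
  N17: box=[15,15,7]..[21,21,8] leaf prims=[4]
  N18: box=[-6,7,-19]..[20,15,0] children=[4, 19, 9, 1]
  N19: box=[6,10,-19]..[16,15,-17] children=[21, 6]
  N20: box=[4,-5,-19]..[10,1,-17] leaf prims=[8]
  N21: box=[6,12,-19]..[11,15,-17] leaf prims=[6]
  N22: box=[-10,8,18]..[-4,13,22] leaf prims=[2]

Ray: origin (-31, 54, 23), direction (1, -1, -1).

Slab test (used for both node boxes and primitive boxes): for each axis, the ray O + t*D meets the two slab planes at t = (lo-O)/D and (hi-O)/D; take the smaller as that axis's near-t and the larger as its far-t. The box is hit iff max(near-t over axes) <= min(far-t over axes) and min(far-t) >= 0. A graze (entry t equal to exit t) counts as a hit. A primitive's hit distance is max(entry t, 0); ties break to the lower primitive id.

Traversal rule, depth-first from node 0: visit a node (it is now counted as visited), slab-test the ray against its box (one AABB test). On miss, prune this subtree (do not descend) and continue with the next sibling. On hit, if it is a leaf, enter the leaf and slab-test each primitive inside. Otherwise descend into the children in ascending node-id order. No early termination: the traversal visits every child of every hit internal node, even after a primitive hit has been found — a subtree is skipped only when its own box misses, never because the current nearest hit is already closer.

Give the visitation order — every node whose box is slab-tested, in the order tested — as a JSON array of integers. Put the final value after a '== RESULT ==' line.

Traverse from the root:
N0 x:[11,52] y:[33,73] z:[1,42] -> hit [33,42], descend [2, 3, 13, 18]
  N2 x:[35,48] y:[53,73] z:[4,42] -> miss, prune
  N3 x:[11,22] y:[64,70] z:[19,33] -> miss, prune
  N13 x:[21,52] y:[33,46] z:[1,21] -> miss, prune
  N18 x:[25,51] y:[39,47] z:[23,42] -> hit [39,42], descend [1, 4, 9, 19]
    N1 x:[47,51] y:[42,47] z:[29,31] -> miss, prune
    N4 x:[25,30] y:[43,47] z:[33,38] -> miss, prune
    N9 x:[34,40] y:[44,45] z:[23,29] -> miss, prune
    N19 x:[37,47] y:[39,44] z:[40,42] -> hit [40,42], descend [6, 21]
      N6 x:[41,47] y:[43,44] z:[40,41] -> miss, prune
      N21 x:[37,42] y:[39,42] z:[40,42] -> hit [40,42] leaf, test {P6@t=40}

11 AABB tests over nodes [0, 2, 3, 13, 18, 1, 4, 9, 19, 6, 21]; 1 leaf entered; closest P6.

== RESULT ==
[0, 2, 3, 13, 18, 1, 4, 9, 19, 6, 21]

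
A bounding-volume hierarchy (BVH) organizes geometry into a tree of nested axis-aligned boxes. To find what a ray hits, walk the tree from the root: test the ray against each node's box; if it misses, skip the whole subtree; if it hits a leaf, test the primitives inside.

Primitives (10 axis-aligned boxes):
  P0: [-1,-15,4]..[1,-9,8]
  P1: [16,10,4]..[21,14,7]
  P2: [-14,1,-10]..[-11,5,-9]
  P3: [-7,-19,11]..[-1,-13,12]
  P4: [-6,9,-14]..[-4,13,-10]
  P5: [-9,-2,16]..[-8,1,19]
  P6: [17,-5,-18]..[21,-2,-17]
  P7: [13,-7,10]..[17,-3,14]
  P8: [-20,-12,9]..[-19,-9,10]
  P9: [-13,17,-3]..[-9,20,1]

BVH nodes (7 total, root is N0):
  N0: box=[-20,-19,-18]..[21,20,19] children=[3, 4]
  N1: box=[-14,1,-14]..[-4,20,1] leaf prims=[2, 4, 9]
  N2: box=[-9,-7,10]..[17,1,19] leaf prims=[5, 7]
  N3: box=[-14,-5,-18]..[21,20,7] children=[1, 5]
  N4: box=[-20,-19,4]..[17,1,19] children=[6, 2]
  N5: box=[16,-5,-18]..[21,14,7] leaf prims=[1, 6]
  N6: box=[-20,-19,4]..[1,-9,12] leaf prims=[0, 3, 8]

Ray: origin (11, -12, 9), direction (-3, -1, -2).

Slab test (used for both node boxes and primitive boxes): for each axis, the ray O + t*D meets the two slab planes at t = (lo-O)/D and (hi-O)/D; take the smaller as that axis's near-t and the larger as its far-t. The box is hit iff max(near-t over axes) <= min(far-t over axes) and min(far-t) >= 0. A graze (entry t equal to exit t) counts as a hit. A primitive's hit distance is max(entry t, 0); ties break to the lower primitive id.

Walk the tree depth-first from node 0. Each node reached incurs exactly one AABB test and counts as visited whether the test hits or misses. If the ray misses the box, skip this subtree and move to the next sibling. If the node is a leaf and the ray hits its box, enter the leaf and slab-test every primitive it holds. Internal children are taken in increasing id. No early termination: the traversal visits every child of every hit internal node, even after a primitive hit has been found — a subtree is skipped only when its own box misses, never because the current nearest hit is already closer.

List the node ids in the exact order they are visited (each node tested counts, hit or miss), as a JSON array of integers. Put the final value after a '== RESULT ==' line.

Walk:
N0 x:[-10/3,31/3] y:[-32,7] z:[-5,27/2] -> hit [-10/3,7], descend [3, 4]
  N3 x:[-10/3,25/3] y:[-32,-7] z:[1,27/2] -> miss, prune
  N4 x:[-2,31/3] y:[-13,7] z:[-5,5/2] -> hit [-2,5/2], descend [2, 6]
    N2 x:[-2,20/3] y:[-13,-5] z:[-5,-1/2] -> miss, prune
    N6 x:[10/3,31/3] y:[-3,7] z:[-3/2,5/2] -> miss, prune

Summary -> nodes [0, 3, 4, 2, 6]; box-tests=5; leaf-entries=0; first=miss

== RESULT ==
[0, 3, 4, 2, 6]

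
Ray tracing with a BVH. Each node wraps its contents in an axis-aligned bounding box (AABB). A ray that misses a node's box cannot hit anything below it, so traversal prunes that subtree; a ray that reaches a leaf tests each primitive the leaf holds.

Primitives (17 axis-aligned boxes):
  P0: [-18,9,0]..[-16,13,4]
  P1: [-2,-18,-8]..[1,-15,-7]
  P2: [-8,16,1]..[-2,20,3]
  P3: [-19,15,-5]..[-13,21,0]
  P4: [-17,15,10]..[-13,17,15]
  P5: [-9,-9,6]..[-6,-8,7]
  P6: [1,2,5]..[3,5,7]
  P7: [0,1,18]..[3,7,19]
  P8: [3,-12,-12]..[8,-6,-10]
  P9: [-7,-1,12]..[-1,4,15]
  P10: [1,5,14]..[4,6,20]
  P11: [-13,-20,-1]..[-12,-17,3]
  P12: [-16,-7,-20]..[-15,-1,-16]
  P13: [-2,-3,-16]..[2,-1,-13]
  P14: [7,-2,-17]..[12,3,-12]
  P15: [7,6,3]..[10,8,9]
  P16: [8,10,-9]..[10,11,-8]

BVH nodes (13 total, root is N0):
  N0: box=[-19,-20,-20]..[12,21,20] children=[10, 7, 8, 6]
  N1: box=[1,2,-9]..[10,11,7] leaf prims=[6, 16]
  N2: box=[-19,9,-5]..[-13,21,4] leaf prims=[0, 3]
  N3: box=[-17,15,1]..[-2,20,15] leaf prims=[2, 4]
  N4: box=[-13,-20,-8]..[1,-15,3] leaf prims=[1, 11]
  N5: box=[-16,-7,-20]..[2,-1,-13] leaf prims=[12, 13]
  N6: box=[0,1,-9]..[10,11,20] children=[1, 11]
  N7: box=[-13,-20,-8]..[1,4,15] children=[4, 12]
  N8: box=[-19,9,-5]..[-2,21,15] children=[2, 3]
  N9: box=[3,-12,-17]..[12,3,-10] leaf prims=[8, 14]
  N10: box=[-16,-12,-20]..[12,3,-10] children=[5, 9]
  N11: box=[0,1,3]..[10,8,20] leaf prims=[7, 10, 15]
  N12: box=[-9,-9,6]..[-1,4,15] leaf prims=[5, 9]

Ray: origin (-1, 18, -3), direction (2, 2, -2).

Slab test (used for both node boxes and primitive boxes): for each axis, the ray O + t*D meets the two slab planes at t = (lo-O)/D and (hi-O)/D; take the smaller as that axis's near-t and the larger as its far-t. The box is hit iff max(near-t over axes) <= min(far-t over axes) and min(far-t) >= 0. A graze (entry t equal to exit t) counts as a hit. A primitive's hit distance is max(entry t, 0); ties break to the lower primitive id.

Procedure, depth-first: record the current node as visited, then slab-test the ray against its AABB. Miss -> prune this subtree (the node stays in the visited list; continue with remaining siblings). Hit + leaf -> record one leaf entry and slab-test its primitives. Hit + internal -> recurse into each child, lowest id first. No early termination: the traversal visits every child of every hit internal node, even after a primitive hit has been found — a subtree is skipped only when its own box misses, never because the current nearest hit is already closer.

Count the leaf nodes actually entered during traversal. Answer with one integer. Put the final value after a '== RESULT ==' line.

Trace the traversal:
N0 x:[-9,13/2] y:[-19,3/2] z:[-23/2,17/2] -> hit [-9,3/2], descend [6, 7, 8, 10]
  N6 x:[1/2,11/2] y:[-17/2,-7/2] z:[-23/2,3] -> miss, prune
  N7 x:[-6,1] y:[-19,-7] z:[-9,5/2] -> miss, prune
  N8 x:[-9,-1/2] y:[-9/2,3/2] z:[-9,1] -> miss, prune
  N10 x:[-15/2,13/2] y:[-15,-15/2] z:[7/2,17/2] -> miss, prune

5 AABB tests over nodes [0, 6, 7, 8, 10]; 0 leaves entered; closest miss.

== RESULT ==
0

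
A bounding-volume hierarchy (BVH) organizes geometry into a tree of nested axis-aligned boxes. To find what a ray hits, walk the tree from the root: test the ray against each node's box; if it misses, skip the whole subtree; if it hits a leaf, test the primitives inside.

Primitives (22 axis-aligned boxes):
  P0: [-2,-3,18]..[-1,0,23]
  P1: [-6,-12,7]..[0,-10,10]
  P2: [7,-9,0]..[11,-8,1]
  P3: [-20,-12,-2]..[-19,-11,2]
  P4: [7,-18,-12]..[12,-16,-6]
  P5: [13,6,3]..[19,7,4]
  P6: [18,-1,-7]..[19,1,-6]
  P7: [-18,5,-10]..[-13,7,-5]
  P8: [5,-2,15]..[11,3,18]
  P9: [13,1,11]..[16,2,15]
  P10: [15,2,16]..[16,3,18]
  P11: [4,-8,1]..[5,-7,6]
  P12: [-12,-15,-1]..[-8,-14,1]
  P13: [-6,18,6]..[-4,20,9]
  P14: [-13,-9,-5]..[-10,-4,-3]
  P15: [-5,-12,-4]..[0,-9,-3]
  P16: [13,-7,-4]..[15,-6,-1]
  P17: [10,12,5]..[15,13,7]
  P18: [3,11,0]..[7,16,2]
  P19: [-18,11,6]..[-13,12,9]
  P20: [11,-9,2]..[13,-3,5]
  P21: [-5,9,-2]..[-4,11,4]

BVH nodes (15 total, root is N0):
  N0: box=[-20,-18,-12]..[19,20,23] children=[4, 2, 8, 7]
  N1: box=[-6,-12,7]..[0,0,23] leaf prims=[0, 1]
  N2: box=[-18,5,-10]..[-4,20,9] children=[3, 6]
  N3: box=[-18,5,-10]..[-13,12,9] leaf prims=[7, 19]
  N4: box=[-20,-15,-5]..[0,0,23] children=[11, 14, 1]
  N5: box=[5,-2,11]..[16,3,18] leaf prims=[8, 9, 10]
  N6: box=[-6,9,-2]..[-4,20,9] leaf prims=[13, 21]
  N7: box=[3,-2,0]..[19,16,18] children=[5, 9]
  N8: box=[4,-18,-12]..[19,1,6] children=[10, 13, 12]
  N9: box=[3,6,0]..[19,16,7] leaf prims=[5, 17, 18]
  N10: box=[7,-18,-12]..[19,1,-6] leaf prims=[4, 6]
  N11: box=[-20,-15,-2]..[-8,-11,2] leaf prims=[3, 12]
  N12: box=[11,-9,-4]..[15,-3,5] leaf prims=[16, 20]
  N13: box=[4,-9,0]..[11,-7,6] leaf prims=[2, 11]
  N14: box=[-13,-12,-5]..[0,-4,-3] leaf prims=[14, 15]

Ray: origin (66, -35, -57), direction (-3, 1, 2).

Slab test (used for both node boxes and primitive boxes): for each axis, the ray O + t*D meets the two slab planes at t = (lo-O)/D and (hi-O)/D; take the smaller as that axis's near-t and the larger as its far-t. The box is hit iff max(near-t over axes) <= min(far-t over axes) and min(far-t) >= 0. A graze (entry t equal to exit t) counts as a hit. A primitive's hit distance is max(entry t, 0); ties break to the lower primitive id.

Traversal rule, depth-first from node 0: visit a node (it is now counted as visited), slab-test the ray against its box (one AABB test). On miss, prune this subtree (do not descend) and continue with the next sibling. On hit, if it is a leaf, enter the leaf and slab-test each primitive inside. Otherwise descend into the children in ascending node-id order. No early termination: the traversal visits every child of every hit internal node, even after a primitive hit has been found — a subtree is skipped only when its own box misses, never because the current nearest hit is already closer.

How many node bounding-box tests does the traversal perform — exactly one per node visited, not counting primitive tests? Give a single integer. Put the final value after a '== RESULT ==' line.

Trace the traversal:
N0 x:[47/3,86/3] y:[17,55] z:[45/2,40] -> hit [45/2,86/3], descend [2, 4, 7, 8]
  N2 x:[70/3,28] y:[40,55] z:[47/2,33] -> miss, prune
  N4 x:[22,86/3] y:[20,35] z:[26,40] -> hit [26,86/3], descend [1, 11, 14]
    N1 x:[22,24] y:[23,35] z:[32,40] -> miss, prune
    N11 x:[74/3,86/3] y:[20,24] z:[55/2,59/2] -> miss, prune
    N14 x:[22,79/3] y:[23,31] z:[26,27] -> hit [26,79/3] leaf, test {P14@t=26, P15(miss)}
  N7 x:[47/3,21] y:[33,51] z:[57/2,75/2] -> miss, prune
  N8 x:[47/3,62/3] y:[17,36] z:[45/2,63/2] -> miss, prune

order=[0, 2, 4, 1, 11, 14, 7, 8]  |boxes|=8  |leaves|=1  hit=P14

== RESULT ==
8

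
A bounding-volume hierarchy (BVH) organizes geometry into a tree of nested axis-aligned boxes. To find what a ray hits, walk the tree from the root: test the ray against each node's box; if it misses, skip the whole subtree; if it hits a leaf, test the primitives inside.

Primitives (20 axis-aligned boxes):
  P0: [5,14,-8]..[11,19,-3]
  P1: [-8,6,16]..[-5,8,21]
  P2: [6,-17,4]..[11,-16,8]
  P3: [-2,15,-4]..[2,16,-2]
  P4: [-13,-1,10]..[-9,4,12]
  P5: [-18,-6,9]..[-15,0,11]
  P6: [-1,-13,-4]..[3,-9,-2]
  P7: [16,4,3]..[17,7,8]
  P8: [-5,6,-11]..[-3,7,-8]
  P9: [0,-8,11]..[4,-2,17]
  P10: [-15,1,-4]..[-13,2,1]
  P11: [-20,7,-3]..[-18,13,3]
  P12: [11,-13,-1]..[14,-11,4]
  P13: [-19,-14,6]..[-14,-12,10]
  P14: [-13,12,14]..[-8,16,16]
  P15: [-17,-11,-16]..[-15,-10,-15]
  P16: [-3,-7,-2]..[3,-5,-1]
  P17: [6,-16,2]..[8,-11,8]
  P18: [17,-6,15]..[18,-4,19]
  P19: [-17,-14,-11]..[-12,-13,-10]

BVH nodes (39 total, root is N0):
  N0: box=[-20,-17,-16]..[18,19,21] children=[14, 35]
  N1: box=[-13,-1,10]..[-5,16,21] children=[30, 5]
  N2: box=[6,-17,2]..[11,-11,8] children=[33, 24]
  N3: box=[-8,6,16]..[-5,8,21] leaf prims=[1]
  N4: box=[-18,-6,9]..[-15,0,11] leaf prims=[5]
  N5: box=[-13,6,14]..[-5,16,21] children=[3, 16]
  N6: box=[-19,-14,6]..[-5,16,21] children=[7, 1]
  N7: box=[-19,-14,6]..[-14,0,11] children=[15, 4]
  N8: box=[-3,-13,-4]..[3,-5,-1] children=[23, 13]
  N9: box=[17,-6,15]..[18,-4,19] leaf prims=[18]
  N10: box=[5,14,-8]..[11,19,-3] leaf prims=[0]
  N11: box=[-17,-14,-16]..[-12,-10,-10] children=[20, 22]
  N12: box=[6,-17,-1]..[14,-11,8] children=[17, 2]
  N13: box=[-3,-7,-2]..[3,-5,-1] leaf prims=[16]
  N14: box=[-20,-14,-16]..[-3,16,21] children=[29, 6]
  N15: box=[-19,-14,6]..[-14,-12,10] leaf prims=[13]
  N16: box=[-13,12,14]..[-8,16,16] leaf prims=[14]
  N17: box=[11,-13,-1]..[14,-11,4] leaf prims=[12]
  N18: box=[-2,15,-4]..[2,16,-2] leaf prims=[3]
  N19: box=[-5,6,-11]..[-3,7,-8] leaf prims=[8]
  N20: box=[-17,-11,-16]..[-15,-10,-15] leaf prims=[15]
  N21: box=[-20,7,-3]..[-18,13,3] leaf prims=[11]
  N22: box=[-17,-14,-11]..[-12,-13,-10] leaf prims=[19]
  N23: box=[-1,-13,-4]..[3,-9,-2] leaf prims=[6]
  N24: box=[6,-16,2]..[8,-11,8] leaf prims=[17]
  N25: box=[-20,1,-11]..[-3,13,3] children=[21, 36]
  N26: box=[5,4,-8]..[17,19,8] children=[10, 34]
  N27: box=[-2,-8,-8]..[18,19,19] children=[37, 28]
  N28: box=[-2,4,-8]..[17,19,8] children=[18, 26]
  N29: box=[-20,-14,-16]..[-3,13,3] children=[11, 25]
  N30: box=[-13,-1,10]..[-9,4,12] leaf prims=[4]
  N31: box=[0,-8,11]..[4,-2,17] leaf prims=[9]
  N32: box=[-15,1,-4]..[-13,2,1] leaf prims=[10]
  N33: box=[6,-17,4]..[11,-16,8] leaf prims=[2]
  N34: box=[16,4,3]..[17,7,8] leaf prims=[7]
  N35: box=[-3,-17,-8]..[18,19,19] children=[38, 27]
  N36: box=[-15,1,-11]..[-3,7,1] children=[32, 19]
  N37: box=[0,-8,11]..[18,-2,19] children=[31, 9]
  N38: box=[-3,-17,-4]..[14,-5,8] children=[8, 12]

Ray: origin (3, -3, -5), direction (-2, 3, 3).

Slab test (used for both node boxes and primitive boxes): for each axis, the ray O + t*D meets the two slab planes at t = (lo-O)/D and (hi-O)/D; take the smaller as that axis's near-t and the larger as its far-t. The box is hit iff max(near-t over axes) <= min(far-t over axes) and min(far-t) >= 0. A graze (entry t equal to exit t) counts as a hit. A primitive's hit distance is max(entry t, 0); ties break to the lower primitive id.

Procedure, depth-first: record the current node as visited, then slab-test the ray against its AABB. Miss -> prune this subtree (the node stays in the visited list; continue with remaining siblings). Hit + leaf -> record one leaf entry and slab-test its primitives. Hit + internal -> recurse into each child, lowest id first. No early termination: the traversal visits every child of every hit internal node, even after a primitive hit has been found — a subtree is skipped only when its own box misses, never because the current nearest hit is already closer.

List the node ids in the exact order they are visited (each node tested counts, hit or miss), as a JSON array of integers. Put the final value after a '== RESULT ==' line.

Trace the traversal:
N0 x:[-15/2,23/2] y:[-14/3,22/3] z:[-11/3,26/3] -> hit [-11/3,22/3], descend [14, 35]
  N14 x:[3,23/2] y:[-11/3,19/3] z:[-11/3,26/3] -> hit [3,19/3], descend [6, 29]
    N6 x:[4,11] y:[-11/3,19/3] z:[11/3,26/3] -> hit [4,19/3], descend [1, 7]
      N1 x:[4,8] y:[2/3,19/3] z:[5,26/3] -> hit [5,19/3], descend [5, 30]
        N5 x:[4,8] y:[3,19/3] z:[19/3,26/3] -> hit [19/3,19/3], descend [3, 16]
          N3 x:[4,11/2] y:[3,11/3] z:[7,26/3] -> miss, prune
          N16 x:[11/2,8] y:[5,19/3] z:[19/3,7] -> hit [19/3,19/3] leaf, test {P14@t=19/3}
        N30 x:[6,8] y:[2/3,7/3] z:[5,17/3] -> miss, prune
      N7 x:[17/2,11] y:[-11/3,1] z:[11/3,16/3] -> miss, prune
    N29 x:[3,23/2] y:[-11/3,16/3] z:[-11/3,8/3] -> miss, prune
  N35 x:[-15/2,3] y:[-14/3,22/3] z:[-1,8] -> hit [-1,3], descend [27, 38]
    N27 x:[-15/2,5/2] y:[-5/3,22/3] z:[-1,8] -> hit [-1,5/2], descend [28, 37]
      N28 x:[-7,5/2] y:[7/3,22/3] z:[-1,13/3] -> hit [7/3,5/2], descend [18, 26]
        N18 x:[1/2,5/2] y:[6,19/3] z:[1/3,1] -> miss, prune
        N26 x:[-7,-1] y:[7/3,22/3] z:[-1,13/3] -> miss, prune
      N37 x:[-15/2,3/2] y:[-5/3,1/3] z:[16/3,8] -> miss, prune
    N38 x:[-11/2,3] y:[-14/3,-2/3] z:[1/3,13/3] -> miss, prune

Visited [0, 14, 6, 1, 5, 3, 16, 30, 7, 29, 35, 27, 28, 18, 26, 37, 38]. Tests: 17 box, 1 leaf. Nearest: P14.

== RESULT ==
[0, 14, 6, 1, 5, 3, 16, 30, 7, 29, 35, 27, 28, 18, 26, 37, 38]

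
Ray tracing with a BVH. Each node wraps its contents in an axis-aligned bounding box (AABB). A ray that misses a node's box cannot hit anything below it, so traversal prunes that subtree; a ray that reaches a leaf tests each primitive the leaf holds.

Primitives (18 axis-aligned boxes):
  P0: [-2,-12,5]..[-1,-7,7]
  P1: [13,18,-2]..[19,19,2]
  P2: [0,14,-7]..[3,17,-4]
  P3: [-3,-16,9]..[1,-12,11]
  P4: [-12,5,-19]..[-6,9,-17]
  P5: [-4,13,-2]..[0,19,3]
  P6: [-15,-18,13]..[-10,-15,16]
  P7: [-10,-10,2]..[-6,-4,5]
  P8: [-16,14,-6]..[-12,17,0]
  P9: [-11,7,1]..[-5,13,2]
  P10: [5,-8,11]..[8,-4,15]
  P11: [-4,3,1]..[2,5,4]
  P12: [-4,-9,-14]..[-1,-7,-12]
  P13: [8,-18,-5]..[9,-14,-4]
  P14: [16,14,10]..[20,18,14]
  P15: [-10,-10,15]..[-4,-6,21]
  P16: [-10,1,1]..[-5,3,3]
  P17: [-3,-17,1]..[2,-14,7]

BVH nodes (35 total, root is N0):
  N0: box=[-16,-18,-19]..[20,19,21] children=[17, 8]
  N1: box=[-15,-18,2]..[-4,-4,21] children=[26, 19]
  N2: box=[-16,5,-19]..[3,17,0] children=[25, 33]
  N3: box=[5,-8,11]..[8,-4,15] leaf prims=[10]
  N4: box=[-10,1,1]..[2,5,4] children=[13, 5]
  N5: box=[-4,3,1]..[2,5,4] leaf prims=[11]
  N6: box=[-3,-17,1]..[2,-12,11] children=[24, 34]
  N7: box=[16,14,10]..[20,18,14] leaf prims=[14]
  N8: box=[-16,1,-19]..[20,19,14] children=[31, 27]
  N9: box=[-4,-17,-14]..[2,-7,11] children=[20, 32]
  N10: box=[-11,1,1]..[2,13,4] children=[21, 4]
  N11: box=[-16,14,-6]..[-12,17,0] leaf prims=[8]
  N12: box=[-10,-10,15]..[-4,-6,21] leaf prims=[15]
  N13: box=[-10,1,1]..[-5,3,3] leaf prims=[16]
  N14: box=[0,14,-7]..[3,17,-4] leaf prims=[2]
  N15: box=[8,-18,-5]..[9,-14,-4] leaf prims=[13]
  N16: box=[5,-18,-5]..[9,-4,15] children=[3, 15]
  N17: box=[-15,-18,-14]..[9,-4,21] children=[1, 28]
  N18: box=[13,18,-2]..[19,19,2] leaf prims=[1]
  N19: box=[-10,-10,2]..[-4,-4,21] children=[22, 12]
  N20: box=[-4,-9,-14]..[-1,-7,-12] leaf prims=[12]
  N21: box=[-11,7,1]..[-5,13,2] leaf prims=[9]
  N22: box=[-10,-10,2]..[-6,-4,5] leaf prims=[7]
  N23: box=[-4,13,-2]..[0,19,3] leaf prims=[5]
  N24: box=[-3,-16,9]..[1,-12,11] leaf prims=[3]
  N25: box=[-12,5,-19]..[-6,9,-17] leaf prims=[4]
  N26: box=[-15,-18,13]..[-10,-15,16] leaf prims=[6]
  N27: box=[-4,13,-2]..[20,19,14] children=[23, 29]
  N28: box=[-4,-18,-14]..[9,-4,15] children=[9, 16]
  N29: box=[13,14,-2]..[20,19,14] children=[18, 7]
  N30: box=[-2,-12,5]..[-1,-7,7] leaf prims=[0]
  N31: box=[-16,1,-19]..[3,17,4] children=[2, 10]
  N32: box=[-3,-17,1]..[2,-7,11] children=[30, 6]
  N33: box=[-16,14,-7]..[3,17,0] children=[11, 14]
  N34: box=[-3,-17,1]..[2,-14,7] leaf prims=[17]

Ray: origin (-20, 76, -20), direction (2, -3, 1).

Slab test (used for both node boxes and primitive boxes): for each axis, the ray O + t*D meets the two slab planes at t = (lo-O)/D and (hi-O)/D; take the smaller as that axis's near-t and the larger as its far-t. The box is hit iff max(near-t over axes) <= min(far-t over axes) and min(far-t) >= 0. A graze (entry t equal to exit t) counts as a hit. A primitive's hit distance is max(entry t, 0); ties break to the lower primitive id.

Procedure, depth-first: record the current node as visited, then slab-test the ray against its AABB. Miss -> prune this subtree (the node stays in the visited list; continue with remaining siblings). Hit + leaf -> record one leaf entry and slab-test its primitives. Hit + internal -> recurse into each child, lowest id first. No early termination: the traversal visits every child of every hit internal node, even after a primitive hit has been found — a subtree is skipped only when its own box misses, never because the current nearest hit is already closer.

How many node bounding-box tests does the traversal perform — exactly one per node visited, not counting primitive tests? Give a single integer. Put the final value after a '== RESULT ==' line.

Traverse from the root:
N0 x:[2,20] y:[19,94/3] z:[1,41] -> hit [19,20], descend [8, 17]
  N8 x:[2,20] y:[19,25] z:[1,34] -> hit [19,20], descend [27, 31]
    N27 x:[8,20] y:[19,21] z:[18,34] -> hit [19,20], descend [23, 29]
      N23 x:[8,10] y:[19,21] z:[18,23] -> miss, prune
      N29 x:[33/2,20] y:[19,62/3] z:[18,34] -> hit [19,20], descend [7, 18]
        N7 x:[18,20] y:[58/3,62/3] z:[30,34] -> miss, prune
        N18 x:[33/2,39/2] y:[19,58/3] z:[18,22] -> hit [19,58/3] leaf, test {P1@t=19}
    N31 x:[2,23/2] y:[59/3,25] z:[1,24] -> miss, prune
  N17 x:[5/2,29/2] y:[80/3,94/3] z:[6,41] -> miss, prune

Summary -> nodes [0, 8, 27, 23, 29, 7, 18, 31, 17]; box-tests=9; leaf-entries=1; first=P1

== RESULT ==
9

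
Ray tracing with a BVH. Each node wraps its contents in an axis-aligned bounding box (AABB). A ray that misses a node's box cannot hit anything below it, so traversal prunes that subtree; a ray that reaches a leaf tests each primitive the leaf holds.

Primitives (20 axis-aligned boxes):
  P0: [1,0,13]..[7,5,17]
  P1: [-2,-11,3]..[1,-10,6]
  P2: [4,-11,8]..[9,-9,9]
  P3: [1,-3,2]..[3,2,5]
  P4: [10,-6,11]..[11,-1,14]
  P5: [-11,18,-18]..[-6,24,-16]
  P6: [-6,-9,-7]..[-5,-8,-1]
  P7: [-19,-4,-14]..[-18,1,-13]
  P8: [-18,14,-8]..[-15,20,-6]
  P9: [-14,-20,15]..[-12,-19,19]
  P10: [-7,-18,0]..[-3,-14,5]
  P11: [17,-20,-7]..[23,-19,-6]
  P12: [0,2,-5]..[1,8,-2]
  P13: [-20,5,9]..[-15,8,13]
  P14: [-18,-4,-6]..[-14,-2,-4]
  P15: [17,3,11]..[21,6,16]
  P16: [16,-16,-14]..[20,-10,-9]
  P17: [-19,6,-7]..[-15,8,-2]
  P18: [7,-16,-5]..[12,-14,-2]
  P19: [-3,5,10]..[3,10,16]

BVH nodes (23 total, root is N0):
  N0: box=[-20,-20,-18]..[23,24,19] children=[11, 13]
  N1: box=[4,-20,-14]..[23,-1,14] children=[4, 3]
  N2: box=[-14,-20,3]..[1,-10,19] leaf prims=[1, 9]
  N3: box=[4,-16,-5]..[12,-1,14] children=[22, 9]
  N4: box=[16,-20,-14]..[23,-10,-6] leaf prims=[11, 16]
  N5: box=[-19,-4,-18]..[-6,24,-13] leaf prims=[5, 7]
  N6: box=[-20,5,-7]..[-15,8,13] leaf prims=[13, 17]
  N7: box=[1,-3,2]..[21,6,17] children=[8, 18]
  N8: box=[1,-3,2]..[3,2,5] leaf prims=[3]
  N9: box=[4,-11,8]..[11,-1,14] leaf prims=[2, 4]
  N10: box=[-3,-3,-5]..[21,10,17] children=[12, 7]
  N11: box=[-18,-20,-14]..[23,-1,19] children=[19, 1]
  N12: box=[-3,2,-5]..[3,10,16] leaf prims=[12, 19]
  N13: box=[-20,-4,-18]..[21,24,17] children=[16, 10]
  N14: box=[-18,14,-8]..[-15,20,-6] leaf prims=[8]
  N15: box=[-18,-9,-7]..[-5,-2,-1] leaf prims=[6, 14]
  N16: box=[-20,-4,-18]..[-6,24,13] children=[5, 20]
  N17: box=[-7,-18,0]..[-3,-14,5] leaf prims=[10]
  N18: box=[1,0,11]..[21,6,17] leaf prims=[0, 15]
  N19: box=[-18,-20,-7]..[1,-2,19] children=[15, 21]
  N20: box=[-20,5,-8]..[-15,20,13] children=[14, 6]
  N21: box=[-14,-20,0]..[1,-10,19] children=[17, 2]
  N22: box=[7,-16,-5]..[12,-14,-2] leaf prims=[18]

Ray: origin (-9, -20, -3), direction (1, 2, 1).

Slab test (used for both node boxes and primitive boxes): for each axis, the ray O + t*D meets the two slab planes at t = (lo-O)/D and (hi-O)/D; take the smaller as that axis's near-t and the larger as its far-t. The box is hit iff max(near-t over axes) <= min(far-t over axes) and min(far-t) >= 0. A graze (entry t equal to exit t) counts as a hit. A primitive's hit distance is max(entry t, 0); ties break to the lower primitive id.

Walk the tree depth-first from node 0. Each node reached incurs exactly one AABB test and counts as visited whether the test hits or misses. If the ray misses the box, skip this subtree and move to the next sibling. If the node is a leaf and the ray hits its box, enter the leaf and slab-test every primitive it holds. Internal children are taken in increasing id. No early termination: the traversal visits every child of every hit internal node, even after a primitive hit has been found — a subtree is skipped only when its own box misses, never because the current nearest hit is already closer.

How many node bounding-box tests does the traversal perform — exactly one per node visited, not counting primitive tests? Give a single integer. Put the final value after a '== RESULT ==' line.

Walk:
N0 x:[-11,32] y:[0,22] z:[-15,22] -> hit [0,22], descend [11, 13]
  N11 x:[-9,32] y:[0,19/2] z:[-11,22] -> hit [0,19/2], descend [1, 19]
    N1 x:[13,32] y:[0,19/2] z:[-11,17] -> miss, prune
    N19 x:[-9,10] y:[0,9] z:[-4,22] -> hit [0,9], descend [15, 21]
      N15 x:[-9,4] y:[11/2,9] z:[-4,2] -> miss, prune
      N21 x:[-5,10] y:[0,5] z:[3,22] -> hit [3,5], descend [2, 17]
        N2 x:[-5,10] y:[0,5] z:[6,22] -> miss, prune
        N17 x:[2,6] y:[1,3] z:[3,8] -> hit [3,3] leaf, test {P10@t=3}
  N13 x:[-11,30] y:[8,22] z:[-15,20] -> hit [8,20], descend [10, 16]
    N10 x:[6,30] y:[17/2,15] z:[-2,20] -> hit [17/2,15], descend [7, 12]
      N7 x:[10,30] y:[17/2,13] z:[5,20] -> hit [10,13], descend [8, 18]
        N8 x:[10,12] y:[17/2,11] z:[5,8] -> miss, prune
        N18 x:[10,30] y:[10,13] z:[14,20] -> miss, prune
      N12 x:[6,12] y:[11,15] z:[-2,19] -> hit [11,12] leaf, test {P12(miss), P19(miss)}
    N16 x:[-11,3] y:[8,22] z:[-15,16] -> miss, prune

Visited [0, 11, 1, 19, 15, 21, 2, 17, 13, 10, 7, 8, 18, 12, 16]. Tests: 15 box, 2 leaf. Nearest: P10.

== RESULT ==
15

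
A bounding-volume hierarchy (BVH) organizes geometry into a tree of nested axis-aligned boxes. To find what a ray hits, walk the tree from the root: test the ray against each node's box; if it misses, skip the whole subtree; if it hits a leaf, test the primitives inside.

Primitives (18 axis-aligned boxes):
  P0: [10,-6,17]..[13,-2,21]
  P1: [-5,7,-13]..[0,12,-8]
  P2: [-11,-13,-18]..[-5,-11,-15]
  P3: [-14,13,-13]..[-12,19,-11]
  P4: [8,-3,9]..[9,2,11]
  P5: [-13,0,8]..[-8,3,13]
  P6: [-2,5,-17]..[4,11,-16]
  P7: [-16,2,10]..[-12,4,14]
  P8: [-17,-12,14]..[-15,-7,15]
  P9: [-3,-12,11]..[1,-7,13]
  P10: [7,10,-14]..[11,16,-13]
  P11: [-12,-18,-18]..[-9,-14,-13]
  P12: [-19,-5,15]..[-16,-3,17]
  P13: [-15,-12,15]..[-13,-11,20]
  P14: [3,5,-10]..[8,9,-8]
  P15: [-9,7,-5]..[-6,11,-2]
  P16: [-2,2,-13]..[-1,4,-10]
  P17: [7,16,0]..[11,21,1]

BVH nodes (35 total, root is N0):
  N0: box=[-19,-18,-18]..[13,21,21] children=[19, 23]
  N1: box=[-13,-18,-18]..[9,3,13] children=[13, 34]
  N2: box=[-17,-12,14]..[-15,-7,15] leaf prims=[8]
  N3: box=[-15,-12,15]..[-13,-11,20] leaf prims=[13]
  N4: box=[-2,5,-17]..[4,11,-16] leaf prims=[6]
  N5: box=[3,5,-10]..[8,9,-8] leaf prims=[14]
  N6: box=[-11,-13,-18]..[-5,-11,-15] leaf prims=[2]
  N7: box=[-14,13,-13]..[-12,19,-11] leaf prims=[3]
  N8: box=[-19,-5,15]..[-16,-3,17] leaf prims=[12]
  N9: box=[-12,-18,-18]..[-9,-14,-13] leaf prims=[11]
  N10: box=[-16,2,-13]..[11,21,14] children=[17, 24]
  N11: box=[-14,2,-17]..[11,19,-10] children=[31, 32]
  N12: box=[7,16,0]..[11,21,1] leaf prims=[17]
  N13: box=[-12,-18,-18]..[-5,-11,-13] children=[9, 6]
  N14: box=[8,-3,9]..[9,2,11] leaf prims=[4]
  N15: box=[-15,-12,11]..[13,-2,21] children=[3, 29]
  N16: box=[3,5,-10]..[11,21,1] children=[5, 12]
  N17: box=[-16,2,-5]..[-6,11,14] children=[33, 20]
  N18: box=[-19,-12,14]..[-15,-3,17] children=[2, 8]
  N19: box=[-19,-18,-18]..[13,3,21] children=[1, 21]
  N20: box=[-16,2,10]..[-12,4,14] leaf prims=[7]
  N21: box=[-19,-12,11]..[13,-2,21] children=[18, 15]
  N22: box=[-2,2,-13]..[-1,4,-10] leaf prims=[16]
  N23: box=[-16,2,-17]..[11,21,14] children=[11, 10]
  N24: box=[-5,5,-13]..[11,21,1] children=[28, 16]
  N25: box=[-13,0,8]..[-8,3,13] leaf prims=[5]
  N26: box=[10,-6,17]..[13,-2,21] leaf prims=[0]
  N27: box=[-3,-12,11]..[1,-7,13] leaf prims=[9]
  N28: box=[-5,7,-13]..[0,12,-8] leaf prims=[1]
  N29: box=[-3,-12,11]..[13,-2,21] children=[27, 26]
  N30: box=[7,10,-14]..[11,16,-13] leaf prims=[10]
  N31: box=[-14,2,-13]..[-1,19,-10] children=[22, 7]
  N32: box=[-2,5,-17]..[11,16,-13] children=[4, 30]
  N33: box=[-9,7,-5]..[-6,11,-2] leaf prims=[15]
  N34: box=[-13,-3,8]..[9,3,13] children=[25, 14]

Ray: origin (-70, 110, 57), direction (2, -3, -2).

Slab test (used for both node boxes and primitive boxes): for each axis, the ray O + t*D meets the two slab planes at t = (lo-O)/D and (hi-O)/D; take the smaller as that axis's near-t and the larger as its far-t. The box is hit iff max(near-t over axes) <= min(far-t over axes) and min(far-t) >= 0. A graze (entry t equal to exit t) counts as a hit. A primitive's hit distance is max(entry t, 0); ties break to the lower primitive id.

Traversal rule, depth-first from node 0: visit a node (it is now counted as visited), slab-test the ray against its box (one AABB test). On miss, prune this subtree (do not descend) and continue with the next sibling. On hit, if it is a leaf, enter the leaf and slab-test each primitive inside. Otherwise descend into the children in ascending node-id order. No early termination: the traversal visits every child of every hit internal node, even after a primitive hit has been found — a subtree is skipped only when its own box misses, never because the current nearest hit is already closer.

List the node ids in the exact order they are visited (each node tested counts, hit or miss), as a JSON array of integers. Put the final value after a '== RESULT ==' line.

Trace the traversal:
N0 x:[51/2,83/2] y:[89/3,128/3] z:[18,75/2] -> hit [89/3,75/2], descend [19, 23]
  N19 x:[51/2,83/2] y:[107/3,128/3] z:[18,75/2] -> hit [107/3,75/2], descend [1, 21]
    N1 x:[57/2,79/2] y:[107/3,128/3] z:[22,75/2] -> hit [107/3,75/2], descend [13, 34]
      N13 x:[29,65/2] y:[121/3,128/3] z:[35,75/2] -> miss, prune
      N34 x:[57/2,79/2] y:[107/3,113/3] z:[22,49/2] -> miss, prune
    N21 x:[51/2,83/2] y:[112/3,122/3] z:[18,23] -> miss, prune
  N23 x:[27,81/2] y:[89/3,36] z:[43/2,37] -> hit [89/3,36], descend [10, 11]
    N10 x:[27,81/2] y:[89/3,36] z:[43/2,35] -> hit [89/3,35], descend [17, 24]
      N17 x:[27,32] y:[33,36] z:[43/2,31] -> miss, prune
      N24 x:[65/2,81/2] y:[89/3,35] z:[28,35] -> hit [65/2,35], descend [16, 28]
        N16 x:[73/2,81/2] y:[89/3,35] z:[28,67/2] -> miss, prune
        N28 x:[65/2,35] y:[98/3,103/3] z:[65/2,35] -> hit [98/3,103/3] leaf, test {P1@t=98/3}
    N11 x:[28,81/2] y:[91/3,36] z:[67/2,37] -> hit [67/2,36], descend [31, 32]
      N31 x:[28,69/2] y:[91/3,36] z:[67/2,35] -> hit [67/2,69/2], descend [7, 22]
        N7 x:[28,29] y:[91/3,97/3] z:[34,35] -> miss, prune
        N22 x:[34,69/2] y:[106/3,36] z:[67/2,35] -> miss, prune
      N32 x:[34,81/2] y:[94/3,35] z:[35,37] -> hit [35,35], descend [4, 30]
        N4 x:[34,37] y:[33,35] z:[73/2,37] -> miss, prune
        N30 x:[77/2,81/2] y:[94/3,100/3] z:[35,71/2] -> miss, prune

order=[0, 19, 1, 13, 34, 21, 23, 10, 17, 24, 16, 28, 11, 31, 7, 22, 32, 4, 30]  |boxes|=19  |leaves|=1  hit=P1

== RESULT ==
[0, 19, 1, 13, 34, 21, 23, 10, 17, 24, 16, 28, 11, 31, 7, 22, 32, 4, 30]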